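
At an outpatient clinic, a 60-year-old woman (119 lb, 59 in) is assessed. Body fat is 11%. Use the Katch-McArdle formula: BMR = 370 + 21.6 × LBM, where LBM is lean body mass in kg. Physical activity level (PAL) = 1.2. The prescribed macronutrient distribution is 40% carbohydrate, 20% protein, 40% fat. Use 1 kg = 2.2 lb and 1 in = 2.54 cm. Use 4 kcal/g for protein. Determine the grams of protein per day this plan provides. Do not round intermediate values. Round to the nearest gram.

Convert to metric: weight = 119 ÷ 2.2 = 54.0909 kg; height = 59 × 2.54 = 149.86 cm.
LBM = 54.0909 × (1 − 0.11) = 48.1409 kg. Katch-McArdle: BMR = 370 + 21.6 × 48.1409 = 1409.8436 kcal/day.
TEE = 1409.8436 × 1.2 = 1691.8124 kcal/day.
Protein energy = 20% × 1691.8124 = 338.3625 kcal.
Protein = 338.3625 ÷ 4 kcal/g = 84.5906 g.

85 g/day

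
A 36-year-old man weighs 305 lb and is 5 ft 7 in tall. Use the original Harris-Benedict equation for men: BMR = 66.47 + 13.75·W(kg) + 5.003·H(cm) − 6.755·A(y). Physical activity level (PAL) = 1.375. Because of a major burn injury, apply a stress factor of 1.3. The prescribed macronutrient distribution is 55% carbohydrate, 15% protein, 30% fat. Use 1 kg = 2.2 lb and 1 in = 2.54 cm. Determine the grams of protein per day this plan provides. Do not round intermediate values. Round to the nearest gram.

173 g/day

Convert to metric: weight = 305 ÷ 2.2 = 138.6364 kg; height = (5×12 + 7) × 2.54 = 67 × 2.54 = 170.18 cm.
Harris-Benedict: BMR = 66.47 + 13.75(138.6364) + 5.003(170.18) − 6.755(36) = 2580.9505 kcal/day.
TEE = 2580.9505 × 1.375 = 3548.807 kcal/day.
With stress factor 1.3: 3548.807 × 1.3 = 4613.4491 kcal/day.
Protein energy = 15% × 4613.4491 = 692.0174 kcal.
Protein = 692.0174 ÷ 4 kcal/g = 173.0043 g.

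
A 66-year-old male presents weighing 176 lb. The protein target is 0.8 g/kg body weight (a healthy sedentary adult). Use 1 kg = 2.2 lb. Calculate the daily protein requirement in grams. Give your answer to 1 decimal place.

64.0 g/day

Weight in kg = 176 ÷ 2.2 = 80 kg.
Protein = 0.8 g/kg × 80 kg = 64 g/day.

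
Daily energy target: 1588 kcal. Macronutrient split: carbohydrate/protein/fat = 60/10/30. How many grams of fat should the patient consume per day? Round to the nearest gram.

Fat energy = 30% × 1588 = 476.4 kcal.
At 9 kcal/g: 476.4 ÷ 9 = 52.9333 g.

53 g/day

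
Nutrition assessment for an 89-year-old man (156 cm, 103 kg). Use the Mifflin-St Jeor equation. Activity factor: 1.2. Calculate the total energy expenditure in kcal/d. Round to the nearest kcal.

1878 kcal/d

Mifflin-St Jeor (male): BMR = 10(103) + 6.25(156) − 5(89) + 5 = 1030 + 975 − 445 + 5 = 1565 kcal/day.
TEE = BMR × activity factor = 1565 × 1.2 = 1878 kcal/day.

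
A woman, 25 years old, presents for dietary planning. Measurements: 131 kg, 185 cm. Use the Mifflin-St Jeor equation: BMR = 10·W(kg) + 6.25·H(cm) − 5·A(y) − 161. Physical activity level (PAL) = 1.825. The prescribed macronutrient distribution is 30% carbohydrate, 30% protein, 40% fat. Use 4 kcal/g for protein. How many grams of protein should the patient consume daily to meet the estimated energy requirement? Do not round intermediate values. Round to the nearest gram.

Mifflin-St Jeor (female): BMR = 10(131) + 6.25(185) − 5(25) − 161 = 1310 + 1156.25 − 125 − 161 = 2180.25 kcal/day.
TEE = 2180.25 × 1.825 = 3978.9563 kcal/day.
Protein energy = 30% × 3978.9563 = 1193.6869 kcal.
Protein = 1193.6869 ÷ 4 kcal/g = 298.4217 g.

298 g/day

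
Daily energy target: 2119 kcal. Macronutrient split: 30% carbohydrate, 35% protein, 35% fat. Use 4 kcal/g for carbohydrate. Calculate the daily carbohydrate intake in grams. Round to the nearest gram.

159 g/day

Carbohydrate energy = 30% × 2119 = 635.7 kcal.
At 4 kcal/g: 635.7 ÷ 4 = 158.925 g.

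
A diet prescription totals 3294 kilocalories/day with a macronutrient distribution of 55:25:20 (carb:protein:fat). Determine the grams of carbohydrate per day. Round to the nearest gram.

453 g/day

Carbohydrate energy = 55% × 3294 = 1811.7 kcal.
At 4 kcal/g: 1811.7 ÷ 4 = 452.925 g.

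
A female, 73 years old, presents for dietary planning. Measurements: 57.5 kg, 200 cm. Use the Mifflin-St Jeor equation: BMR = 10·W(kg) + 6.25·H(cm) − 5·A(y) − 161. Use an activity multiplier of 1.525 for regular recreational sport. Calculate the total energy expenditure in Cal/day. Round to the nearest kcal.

Mifflin-St Jeor (female): BMR = 10(57.5) + 6.25(200) − 5(73) − 161 = 575 + 1250 − 365 − 161 = 1299 kcal/day.
TEE = BMR × activity factor = 1299 × 1.525 = 1980.975 kcal/day.

1981 Cal/day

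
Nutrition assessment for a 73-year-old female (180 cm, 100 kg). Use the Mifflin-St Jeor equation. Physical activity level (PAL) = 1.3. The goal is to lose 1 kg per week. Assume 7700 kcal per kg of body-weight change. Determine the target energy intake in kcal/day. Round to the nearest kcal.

979 kcal/day

Mifflin-St Jeor (female): BMR = 10(100) + 6.25(180) − 5(73) − 161 = 1000 + 1125 − 365 − 161 = 1599 kcal/day.
TEE = 1599 × 1.3 = 2078.7 kcal/day.
Required daily deficit = 1 × 7700 ÷ 7 = 1100 kcal/day.
Target intake = 2078.7 − 1100 = 978.7 kcal/day.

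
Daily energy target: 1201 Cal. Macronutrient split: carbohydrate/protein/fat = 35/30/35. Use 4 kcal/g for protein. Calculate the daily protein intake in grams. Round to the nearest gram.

90 g/day

Protein energy = 30% × 1201 = 360.3 kcal.
At 4 kcal/g: 360.3 ÷ 4 = 90.075 g.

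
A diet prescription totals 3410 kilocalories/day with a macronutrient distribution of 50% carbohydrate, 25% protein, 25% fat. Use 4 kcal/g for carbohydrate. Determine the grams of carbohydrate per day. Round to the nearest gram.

Carbohydrate energy = 50% × 3410 = 1705 kcal.
At 4 kcal/g: 1705 ÷ 4 = 426.25 g.

426 g/day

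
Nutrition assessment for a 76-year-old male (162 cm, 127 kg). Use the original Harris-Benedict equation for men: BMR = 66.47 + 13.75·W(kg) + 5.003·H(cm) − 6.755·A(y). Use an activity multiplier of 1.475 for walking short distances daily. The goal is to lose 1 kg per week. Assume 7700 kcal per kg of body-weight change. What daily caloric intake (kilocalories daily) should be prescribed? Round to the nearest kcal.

Harris-Benedict: BMR = 66.47 + 13.75(127) + 5.003(162) − 6.755(76) = 2109.826 kcal/day.
TEE = 2109.826 × 1.475 = 3111.9934 kcal/day.
Required daily deficit = 1 × 7700 ÷ 7 = 1100 kcal/day.
Target intake = 3111.9934 − 1100 = 2011.9934 kcal/day.

2012 kilocalories daily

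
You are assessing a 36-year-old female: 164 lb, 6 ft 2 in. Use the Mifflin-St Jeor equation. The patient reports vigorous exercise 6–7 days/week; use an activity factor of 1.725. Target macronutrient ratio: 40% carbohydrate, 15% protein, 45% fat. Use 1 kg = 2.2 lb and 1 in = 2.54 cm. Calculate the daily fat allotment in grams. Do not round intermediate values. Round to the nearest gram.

136 g/day

Convert to metric: weight = 164 ÷ 2.2 = 74.5455 kg; height = (6×12 + 2) × 2.54 = 74 × 2.54 = 187.96 cm.
Mifflin-St Jeor (female): BMR = 10(74.5455) + 6.25(187.96) − 5(36) − 161 = 745.4545 + 1174.75 − 180 − 161 = 1579.2045 kcal/day.
TEE = 1579.2045 × 1.725 = 2724.1278 kcal/day.
Fat energy = 45% × 2724.1278 = 1225.8575 kcal.
Fat = 1225.8575 ÷ 9 kcal/g = 136.2064 g.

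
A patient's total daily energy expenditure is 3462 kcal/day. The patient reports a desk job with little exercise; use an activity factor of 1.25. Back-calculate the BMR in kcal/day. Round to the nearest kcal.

BMR = TEE ÷ activity factor = 3462 ÷ 1.25 = 2769.6 kcal/day.

2770 kcal/day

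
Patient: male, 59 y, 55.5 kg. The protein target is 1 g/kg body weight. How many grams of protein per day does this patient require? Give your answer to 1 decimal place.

55.5 g/day

Protein = 1 g/kg × 55.5 kg = 55.5 g/day.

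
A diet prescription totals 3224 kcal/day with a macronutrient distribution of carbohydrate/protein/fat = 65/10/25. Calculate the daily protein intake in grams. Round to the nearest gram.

81 g/day

Protein energy = 10% × 3224 = 322.4 kcal.
At 4 kcal/g: 322.4 ÷ 4 = 80.6 g.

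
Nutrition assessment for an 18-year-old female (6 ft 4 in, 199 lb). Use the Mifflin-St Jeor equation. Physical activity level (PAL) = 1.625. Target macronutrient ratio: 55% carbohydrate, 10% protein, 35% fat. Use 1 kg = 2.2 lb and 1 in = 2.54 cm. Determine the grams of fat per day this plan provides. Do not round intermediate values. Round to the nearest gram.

Convert to metric: weight = 199 ÷ 2.2 = 90.4545 kg; height = (6×12 + 4) × 2.54 = 76 × 2.54 = 193.04 cm.
Mifflin-St Jeor (female): BMR = 10(90.4545) + 6.25(193.04) − 5(18) − 161 = 904.5455 + 1206.5 − 90 − 161 = 1860.0455 kcal/day.
TEE = 1860.0455 × 1.625 = 3022.5739 kcal/day.
Fat energy = 35% × 3022.5739 = 1057.9009 kcal.
Fat = 1057.9009 ÷ 9 kcal/g = 117.5445 g.

118 g/day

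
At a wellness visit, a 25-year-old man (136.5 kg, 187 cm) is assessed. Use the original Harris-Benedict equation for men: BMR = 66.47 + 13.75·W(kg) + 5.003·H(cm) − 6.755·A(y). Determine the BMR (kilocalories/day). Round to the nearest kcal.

Harris-Benedict: BMR = 66.47 + 13.75(136.5) + 5.003(187) − 6.755(25) = 2710.031 kcal/day.

2710 kilocalories/day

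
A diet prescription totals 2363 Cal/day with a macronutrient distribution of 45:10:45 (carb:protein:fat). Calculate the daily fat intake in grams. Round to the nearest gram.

Fat energy = 45% × 2363 = 1063.35 kcal.
At 9 kcal/g: 1063.35 ÷ 9 = 118.15 g.

118 g/day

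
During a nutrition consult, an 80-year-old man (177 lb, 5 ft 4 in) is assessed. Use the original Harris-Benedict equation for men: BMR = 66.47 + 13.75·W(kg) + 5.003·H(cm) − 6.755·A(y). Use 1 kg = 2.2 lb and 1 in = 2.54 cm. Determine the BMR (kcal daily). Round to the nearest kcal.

1446 kcal daily

Convert to metric: weight = 177 ÷ 2.2 = 80.4545 kg; height = (5×12 + 4) × 2.54 = 64 × 2.54 = 162.56 cm.
Harris-Benedict: BMR = 66.47 + 13.75(80.4545) + 5.003(162.56) − 6.755(80) = 1445.6077 kcal/day.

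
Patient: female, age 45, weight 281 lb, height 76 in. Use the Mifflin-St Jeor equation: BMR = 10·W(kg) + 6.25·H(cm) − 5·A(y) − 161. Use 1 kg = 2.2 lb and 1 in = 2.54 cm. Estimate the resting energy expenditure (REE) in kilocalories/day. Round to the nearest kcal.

Convert to metric: weight = 281 ÷ 2.2 = 127.7273 kg; height = 76 × 2.54 = 193.04 cm.
Mifflin-St Jeor (female): BMR = 10(127.7273) + 6.25(193.04) − 5(45) − 161 = 1277.2727 + 1206.5 − 225 − 161 = 2097.7727 kcal/day.

2098 kilocalories/day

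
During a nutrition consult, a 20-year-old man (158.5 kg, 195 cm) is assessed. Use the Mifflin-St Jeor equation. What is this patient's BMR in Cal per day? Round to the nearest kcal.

Mifflin-St Jeor (male): BMR = 10(158.5) + 6.25(195) − 5(20) + 5 = 1585 + 1218.75 − 100 + 5 = 2708.75 kcal/day.

2709 Cal per day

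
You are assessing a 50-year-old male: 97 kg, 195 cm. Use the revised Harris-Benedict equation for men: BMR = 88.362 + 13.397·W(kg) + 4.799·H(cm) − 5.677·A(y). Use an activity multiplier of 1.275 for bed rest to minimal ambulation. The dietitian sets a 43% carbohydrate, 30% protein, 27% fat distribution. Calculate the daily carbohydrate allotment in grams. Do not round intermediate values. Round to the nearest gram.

280 g/day

Harris-Benedict: BMR = 88.362 + 13.397(97) + 4.799(195) − 5.677(50) = 2039.826 kcal/day.
TEE = 2039.826 × 1.275 = 2600.7782 kcal/day.
Carbohydrate energy = 43% × 2600.7782 = 1118.3346 kcal.
Carbohydrate = 1118.3346 ÷ 4 kcal/g = 279.5837 g.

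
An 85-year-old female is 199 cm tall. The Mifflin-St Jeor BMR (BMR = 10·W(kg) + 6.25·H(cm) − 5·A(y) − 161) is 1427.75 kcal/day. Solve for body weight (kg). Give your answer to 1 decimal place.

77.0 kg

1427.75 = 10·W + 6.25(199) − 5(85) − 161
10·W = 1427.75 − 657.75 = 770, so W = 77 kg.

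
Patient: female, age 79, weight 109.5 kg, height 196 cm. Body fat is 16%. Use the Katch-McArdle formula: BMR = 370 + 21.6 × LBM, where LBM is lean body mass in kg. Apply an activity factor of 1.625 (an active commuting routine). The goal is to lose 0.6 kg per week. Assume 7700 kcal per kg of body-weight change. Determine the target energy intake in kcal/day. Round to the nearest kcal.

LBM = 109.5 × (1 − 0.16) = 91.98 kg. Katch-McArdle: BMR = 370 + 21.6 × 91.98 = 2356.768 kcal/day.
TEE = 2356.768 × 1.625 = 3829.748 kcal/day.
Required daily deficit = 0.6 × 7700 ÷ 7 = 660 kcal/day.
Target intake = 3829.748 − 660 = 3169.748 kcal/day.

3170 kcal/day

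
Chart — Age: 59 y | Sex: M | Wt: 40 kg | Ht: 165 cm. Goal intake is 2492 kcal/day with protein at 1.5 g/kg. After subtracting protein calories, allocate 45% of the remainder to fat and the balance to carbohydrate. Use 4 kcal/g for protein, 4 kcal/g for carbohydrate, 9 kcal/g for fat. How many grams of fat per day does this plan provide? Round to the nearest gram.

Protein = 1.5 × 40 = 60 g → 60 × 4 = 240 kcal.
Non-protein calories = 2492 − 240 = 2252 kcal.
Fat: 45% × 2252 = 1013.4 kcal; carbohydrate: 1238.6 kcal.
Fat: 1013.4 kcal ÷ 9 kcal/g = 112.6 g.

113 g/day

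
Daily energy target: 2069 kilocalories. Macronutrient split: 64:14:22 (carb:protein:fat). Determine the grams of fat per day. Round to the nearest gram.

Fat energy = 22% × 2069 = 455.18 kcal.
At 9 kcal/g: 455.18 ÷ 9 = 50.5756 g.

51 g/day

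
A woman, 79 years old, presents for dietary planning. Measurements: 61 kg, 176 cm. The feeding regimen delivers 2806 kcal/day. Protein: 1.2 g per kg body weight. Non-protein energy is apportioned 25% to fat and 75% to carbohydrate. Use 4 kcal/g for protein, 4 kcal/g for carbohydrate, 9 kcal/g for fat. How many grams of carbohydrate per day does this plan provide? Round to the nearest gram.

Protein = 1.2 × 61 = 73.2 g → 73.2 × 4 = 292.8 kcal.
Non-protein calories = 2806 − 292.8 = 2513.2 kcal.
Fat: 25% × 2513.2 = 628.3 kcal; carbohydrate: 1884.9 kcal.
Carbohydrate: 1884.9 kcal ÷ 4 kcal/g = 471.225 g.

471 g/day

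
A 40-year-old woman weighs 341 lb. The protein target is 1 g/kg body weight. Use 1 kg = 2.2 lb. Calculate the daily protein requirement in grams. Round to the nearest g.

Weight in kg = 341 ÷ 2.2 = 155 kg.
Protein = 1 g/kg × 155 kg = 155 g/day.

155 g/day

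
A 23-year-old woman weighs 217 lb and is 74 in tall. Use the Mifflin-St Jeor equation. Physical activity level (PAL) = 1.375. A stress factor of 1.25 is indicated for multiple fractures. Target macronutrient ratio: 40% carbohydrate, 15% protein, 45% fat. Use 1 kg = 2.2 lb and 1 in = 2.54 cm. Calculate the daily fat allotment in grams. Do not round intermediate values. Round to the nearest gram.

162 g/day

Convert to metric: weight = 217 ÷ 2.2 = 98.6364 kg; height = 74 × 2.54 = 187.96 cm.
Mifflin-St Jeor (female): BMR = 10(98.6364) + 6.25(187.96) − 5(23) − 161 = 986.3636 + 1174.75 − 115 − 161 = 1885.1136 kcal/day.
TEE = 1885.1136 × 1.375 = 2592.0313 kcal/day.
With stress factor 1.25: 2592.0313 × 1.25 = 3240.0391 kcal/day.
Fat energy = 45% × 3240.0391 = 1458.0176 kcal.
Fat = 1458.0176 ÷ 9 kcal/g = 162.002 g.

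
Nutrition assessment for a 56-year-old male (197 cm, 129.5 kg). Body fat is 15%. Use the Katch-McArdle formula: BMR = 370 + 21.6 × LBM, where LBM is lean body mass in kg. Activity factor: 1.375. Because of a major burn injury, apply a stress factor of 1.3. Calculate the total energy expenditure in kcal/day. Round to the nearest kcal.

LBM = 129.5 × (1 − 0.15) = 110.075 kg. Katch-McArdle: BMR = 370 + 21.6 × 110.075 = 2747.62 kcal/day.
TEE = BMR × activity factor = 2747.62 × 1.375 = 3777.9775 kcal/day.
Apply stress factor: 3777.9775 × 1.3 = 4911.3708 kcal/day.

4911 kcal/day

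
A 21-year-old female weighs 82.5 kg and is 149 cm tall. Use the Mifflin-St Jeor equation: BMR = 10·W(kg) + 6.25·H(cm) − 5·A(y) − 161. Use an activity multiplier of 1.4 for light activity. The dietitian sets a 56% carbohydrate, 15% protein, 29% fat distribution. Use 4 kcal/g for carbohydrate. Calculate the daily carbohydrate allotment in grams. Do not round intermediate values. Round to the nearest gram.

Mifflin-St Jeor (female): BMR = 10(82.5) + 6.25(149) − 5(21) − 161 = 825 + 931.25 − 105 − 161 = 1490.25 kcal/day.
TEE = 1490.25 × 1.4 = 2086.35 kcal/day.
Carbohydrate energy = 56% × 2086.35 = 1168.356 kcal.
Carbohydrate = 1168.356 ÷ 4 kcal/g = 292.089 g.

292 g/day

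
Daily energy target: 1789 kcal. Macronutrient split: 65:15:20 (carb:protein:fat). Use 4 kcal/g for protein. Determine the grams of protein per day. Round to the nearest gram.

67 g/day

Protein energy = 15% × 1789 = 268.35 kcal.
At 4 kcal/g: 268.35 ÷ 4 = 67.0875 g.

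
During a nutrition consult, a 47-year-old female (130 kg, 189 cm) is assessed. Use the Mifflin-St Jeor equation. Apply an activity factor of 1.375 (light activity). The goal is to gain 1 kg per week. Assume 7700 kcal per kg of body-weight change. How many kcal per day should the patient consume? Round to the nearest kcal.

Mifflin-St Jeor (female): BMR = 10(130) + 6.25(189) − 5(47) − 161 = 1300 + 1181.25 − 235 − 161 = 2085.25 kcal/day.
TEE = 2085.25 × 1.375 = 2867.2188 kcal/day.
Required daily surplus = 1 × 7700 ÷ 7 = 1100 kcal/day.
Target intake = 2867.2188 + 1100 = 3967.2188 kcal/day.

3967 kcal per day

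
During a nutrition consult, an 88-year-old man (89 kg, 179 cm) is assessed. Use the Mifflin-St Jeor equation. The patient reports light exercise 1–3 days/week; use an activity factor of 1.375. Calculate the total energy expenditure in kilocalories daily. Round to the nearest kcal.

Mifflin-St Jeor (male): BMR = 10(89) + 6.25(179) − 5(88) + 5 = 890 + 1118.75 − 440 + 5 = 1573.75 kcal/day.
TEE = BMR × activity factor = 1573.75 × 1.375 = 2163.9063 kcal/day.

2164 kilocalories daily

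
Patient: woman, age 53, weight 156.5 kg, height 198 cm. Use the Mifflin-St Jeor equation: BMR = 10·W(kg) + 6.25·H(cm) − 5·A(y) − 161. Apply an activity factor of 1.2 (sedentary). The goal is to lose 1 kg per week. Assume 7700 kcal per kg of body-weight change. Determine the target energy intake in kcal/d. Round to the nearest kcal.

1752 kcal/d

Mifflin-St Jeor (female): BMR = 10(156.5) + 6.25(198) − 5(53) − 161 = 1565 + 1237.5 − 265 − 161 = 2376.5 kcal/day.
TEE = 2376.5 × 1.2 = 2851.8 kcal/day.
Required daily deficit = 1 × 7700 ÷ 7 = 1100 kcal/day.
Target intake = 2851.8 − 1100 = 1751.8 kcal/day.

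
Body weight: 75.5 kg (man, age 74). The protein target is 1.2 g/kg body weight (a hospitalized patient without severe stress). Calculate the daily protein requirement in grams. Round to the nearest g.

91 g/day

Protein = 1.2 g/kg × 75.5 kg = 90.6 g/day.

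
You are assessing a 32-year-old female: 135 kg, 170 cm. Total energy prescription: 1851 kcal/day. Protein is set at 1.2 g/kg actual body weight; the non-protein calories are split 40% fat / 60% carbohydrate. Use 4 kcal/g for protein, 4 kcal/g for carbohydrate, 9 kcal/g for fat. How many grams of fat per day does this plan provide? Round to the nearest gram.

Protein = 1.2 × 135 = 162 g → 162 × 4 = 648 kcal.
Non-protein calories = 1851 − 648 = 1203 kcal.
Fat: 40% × 1203 = 481.2 kcal; carbohydrate: 721.8 kcal.
Fat: 481.2 kcal ÷ 9 kcal/g = 53.4667 g.

53 g/day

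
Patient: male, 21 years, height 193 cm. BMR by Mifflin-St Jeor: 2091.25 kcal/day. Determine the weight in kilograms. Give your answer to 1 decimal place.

98.5 kg

2091.25 = 10·W + 6.25(193) − 5(21) + 5
10·W = 2091.25 − 1106.25 = 985, so W = 98.5 kg.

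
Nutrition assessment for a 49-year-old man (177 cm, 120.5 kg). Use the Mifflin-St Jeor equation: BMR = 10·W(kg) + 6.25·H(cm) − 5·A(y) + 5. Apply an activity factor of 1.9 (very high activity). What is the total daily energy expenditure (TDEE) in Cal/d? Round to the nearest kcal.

3935 Cal/d

Mifflin-St Jeor (male): BMR = 10(120.5) + 6.25(177) − 5(49) + 5 = 1205 + 1106.25 − 245 + 5 = 2071.25 kcal/day.
TEE = BMR × activity factor = 2071.25 × 1.9 = 3935.375 kcal/day.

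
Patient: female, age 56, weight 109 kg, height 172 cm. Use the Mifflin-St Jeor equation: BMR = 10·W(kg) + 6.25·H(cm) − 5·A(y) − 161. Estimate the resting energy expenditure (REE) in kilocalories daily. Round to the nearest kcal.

Mifflin-St Jeor (female): BMR = 10(109) + 6.25(172) − 5(56) − 161 = 1090 + 1075 − 280 − 161 = 1724 kcal/day.

1724 kilocalories daily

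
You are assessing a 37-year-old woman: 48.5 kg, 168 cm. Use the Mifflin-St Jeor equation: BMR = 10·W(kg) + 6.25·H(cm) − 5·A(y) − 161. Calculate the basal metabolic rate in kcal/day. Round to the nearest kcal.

1189 kcal/day

Mifflin-St Jeor (female): BMR = 10(48.5) + 6.25(168) − 5(37) − 161 = 485 + 1050 − 185 − 161 = 1189 kcal/day.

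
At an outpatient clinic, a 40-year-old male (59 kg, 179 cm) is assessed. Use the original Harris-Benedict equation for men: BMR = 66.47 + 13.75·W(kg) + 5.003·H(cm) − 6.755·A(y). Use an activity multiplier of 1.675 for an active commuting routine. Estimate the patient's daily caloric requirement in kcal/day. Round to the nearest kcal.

2518 kcal/day

Harris-Benedict: BMR = 66.47 + 13.75(59) + 5.003(179) − 6.755(40) = 1503.057 kcal/day.
TEE = BMR × activity factor = 1503.057 × 1.675 = 2517.6205 kcal/day.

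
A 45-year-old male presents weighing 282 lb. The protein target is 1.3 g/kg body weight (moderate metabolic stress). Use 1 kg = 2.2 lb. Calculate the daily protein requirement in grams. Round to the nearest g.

167 g/day

Weight in kg = 282 ÷ 2.2 = 128.1818 kg.
Protein = 1.3 g/kg × 128.1818 kg = 166.6364 g/day.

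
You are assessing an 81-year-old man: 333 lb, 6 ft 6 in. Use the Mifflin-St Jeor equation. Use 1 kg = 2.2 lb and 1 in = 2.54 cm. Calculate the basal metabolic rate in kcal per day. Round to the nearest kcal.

2352 kcal per day

Convert to metric: weight = 333 ÷ 2.2 = 151.3636 kg; height = (6×12 + 6) × 2.54 = 78 × 2.54 = 198.12 cm.
Mifflin-St Jeor (male): BMR = 10(151.3636) + 6.25(198.12) − 5(81) + 5 = 1513.6364 + 1238.25 − 405 + 5 = 2351.8864 kcal/day.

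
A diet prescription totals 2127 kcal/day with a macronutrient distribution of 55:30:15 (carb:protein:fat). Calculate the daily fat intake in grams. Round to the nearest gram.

Fat energy = 15% × 2127 = 319.05 kcal.
At 9 kcal/g: 319.05 ÷ 9 = 35.45 g.

35 g/day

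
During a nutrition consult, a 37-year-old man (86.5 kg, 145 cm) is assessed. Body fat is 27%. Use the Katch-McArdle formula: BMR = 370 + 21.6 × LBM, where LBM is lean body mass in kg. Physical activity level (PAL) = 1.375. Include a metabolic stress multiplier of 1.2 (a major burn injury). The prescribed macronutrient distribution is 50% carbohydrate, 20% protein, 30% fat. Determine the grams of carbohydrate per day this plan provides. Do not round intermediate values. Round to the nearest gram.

LBM = 86.5 × (1 − 0.27) = 63.145 kg. Katch-McArdle: BMR = 370 + 21.6 × 63.145 = 1733.932 kcal/day.
TEE = 1733.932 × 1.375 = 2384.1565 kcal/day.
With stress factor 1.2: 2384.1565 × 1.2 = 2860.9878 kcal/day.
Carbohydrate energy = 50% × 2860.9878 = 1430.4939 kcal.
Carbohydrate = 1430.4939 ÷ 4 kcal/g = 357.6235 g.

358 g/day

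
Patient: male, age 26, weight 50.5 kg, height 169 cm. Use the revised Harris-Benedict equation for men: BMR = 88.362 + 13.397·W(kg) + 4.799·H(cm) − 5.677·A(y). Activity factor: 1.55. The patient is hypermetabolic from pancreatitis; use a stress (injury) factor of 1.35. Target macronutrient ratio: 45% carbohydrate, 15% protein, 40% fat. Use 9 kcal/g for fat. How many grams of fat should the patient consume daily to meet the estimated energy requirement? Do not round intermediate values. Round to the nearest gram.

Harris-Benedict: BMR = 88.362 + 13.397(50.5) + 4.799(169) − 5.677(26) = 1428.3395 kcal/day.
TEE = 1428.3395 × 1.55 = 2213.9262 kcal/day.
With stress factor 1.35: 2213.9262 × 1.35 = 2988.8004 kcal/day.
Fat energy = 40% × 2988.8004 = 1195.5202 kcal.
Fat = 1195.5202 ÷ 9 kcal/g = 132.8356 g.

133 g/day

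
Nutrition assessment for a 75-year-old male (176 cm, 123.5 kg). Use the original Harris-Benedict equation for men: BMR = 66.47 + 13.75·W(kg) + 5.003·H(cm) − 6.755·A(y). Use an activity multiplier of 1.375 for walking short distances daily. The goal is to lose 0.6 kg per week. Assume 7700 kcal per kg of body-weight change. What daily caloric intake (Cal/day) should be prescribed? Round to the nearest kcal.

Harris-Benedict: BMR = 66.47 + 13.75(123.5) + 5.003(176) − 6.755(75) = 2138.498 kcal/day.
TEE = 2138.498 × 1.375 = 2940.4348 kcal/day.
Required daily deficit = 0.6 × 7700 ÷ 7 = 660 kcal/day.
Target intake = 2940.4348 − 660 = 2280.4348 kcal/day.

2280 Cal/day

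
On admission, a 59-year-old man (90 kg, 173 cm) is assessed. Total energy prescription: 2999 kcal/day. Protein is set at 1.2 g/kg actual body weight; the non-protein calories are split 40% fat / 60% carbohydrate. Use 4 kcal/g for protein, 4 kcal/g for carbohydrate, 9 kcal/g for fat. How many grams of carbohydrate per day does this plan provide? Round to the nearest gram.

385 g/day

Protein = 1.2 × 90 = 108 g → 108 × 4 = 432 kcal.
Non-protein calories = 2999 − 432 = 2567 kcal.
Fat: 40% × 2567 = 1026.8 kcal; carbohydrate: 1540.2 kcal.
Carbohydrate: 1540.2 kcal ÷ 4 kcal/g = 385.05 g.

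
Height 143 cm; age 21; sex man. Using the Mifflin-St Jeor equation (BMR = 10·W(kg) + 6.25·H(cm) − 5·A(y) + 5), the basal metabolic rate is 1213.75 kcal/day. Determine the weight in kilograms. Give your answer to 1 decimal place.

1213.75 = 10·W + 6.25(143) − 5(21) + 5
10·W = 1213.75 − 793.75 = 420, so W = 42 kg.

42.0 kg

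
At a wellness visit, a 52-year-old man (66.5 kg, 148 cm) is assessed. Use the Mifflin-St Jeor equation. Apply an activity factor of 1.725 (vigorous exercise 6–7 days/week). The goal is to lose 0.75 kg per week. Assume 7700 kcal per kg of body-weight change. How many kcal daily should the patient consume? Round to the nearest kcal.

1478 kcal daily

Mifflin-St Jeor (male): BMR = 10(66.5) + 6.25(148) − 5(52) + 5 = 665 + 925 − 260 + 5 = 1335 kcal/day.
TEE = 1335 × 1.725 = 2302.875 kcal/day.
Required daily deficit = 0.75 × 7700 ÷ 7 = 825 kcal/day.
Target intake = 2302.875 − 825 = 1477.875 kcal/day.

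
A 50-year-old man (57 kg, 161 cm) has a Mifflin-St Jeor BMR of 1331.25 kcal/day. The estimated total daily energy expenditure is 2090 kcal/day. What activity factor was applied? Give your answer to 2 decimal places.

Activity factor = TEE ÷ BMR = 2090 ÷ 1331.25 = 1.57.

1.57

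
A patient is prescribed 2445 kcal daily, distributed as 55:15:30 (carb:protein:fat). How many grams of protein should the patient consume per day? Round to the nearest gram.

92 g/day

Protein energy = 15% × 2445 = 366.75 kcal.
At 4 kcal/g: 366.75 ÷ 4 = 91.6875 g.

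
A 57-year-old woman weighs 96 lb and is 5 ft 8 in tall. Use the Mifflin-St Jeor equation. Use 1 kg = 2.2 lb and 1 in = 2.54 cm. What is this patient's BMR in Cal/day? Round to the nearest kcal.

1070 Cal/day

Convert to metric: weight = 96 ÷ 2.2 = 43.6364 kg; height = (5×12 + 8) × 2.54 = 68 × 2.54 = 172.72 cm.
Mifflin-St Jeor (female): BMR = 10(43.6364) + 6.25(172.72) − 5(57) − 161 = 436.3636 + 1079.5 − 285 − 161 = 1069.8636 kcal/day.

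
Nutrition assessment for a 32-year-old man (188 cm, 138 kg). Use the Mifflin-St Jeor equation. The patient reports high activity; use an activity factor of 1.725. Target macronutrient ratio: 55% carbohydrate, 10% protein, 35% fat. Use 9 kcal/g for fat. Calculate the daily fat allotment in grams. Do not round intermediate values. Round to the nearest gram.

Mifflin-St Jeor (male): BMR = 10(138) + 6.25(188) − 5(32) + 5 = 1380 + 1175 − 160 + 5 = 2400 kcal/day.
TEE = 2400 × 1.725 = 4140 kcal/day.
Fat energy = 35% × 4140 = 1449 kcal.
Fat = 1449 ÷ 9 kcal/g = 161 g.

161 g/day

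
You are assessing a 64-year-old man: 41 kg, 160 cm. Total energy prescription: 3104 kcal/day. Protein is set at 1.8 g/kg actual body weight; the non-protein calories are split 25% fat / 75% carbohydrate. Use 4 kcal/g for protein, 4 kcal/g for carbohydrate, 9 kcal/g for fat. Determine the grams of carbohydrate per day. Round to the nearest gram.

Protein = 1.8 × 41 = 73.8 g → 73.8 × 4 = 295.2 kcal.
Non-protein calories = 3104 − 295.2 = 2808.8 kcal.
Fat: 25% × 2808.8 = 702.2 kcal; carbohydrate: 2106.6 kcal.
Carbohydrate: 2106.6 kcal ÷ 4 kcal/g = 526.65 g.

527 g/day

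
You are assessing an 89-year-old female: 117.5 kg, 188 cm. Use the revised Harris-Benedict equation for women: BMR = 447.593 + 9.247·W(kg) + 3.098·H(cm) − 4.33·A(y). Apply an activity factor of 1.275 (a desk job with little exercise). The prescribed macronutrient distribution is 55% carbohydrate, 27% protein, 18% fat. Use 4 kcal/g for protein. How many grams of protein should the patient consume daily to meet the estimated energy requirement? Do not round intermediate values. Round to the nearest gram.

Harris-Benedict: BMR = 447.593 + 9.247(117.5) + 3.098(188) − 4.33(89) = 1731.1695 kcal/day.
TEE = 1731.1695 × 1.275 = 2207.2411 kcal/day.
Protein energy = 27% × 2207.2411 = 595.9551 kcal.
Protein = 595.9551 ÷ 4 kcal/g = 148.9888 g.

149 g/day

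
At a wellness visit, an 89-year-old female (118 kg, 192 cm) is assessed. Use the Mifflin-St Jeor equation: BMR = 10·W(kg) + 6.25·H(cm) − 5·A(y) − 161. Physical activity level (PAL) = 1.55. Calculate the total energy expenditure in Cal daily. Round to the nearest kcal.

2750 Cal daily

Mifflin-St Jeor (female): BMR = 10(118) + 6.25(192) − 5(89) − 161 = 1180 + 1200 − 445 − 161 = 1774 kcal/day.
TEE = BMR × activity factor = 1774 × 1.55 = 2749.7 kcal/day.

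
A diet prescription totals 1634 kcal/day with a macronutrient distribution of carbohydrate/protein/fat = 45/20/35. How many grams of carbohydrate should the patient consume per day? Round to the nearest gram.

184 g/day

Carbohydrate energy = 45% × 1634 = 735.3 kcal.
At 4 kcal/g: 735.3 ÷ 4 = 183.825 g.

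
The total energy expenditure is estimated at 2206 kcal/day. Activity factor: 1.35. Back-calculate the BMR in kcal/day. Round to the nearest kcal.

BMR = TEE ÷ activity factor = 2206 ÷ 1.35 = 1634.0741 kcal/day.

1634 kcal/day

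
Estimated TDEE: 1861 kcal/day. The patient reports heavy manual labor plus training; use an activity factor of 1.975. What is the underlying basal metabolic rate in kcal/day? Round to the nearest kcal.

BMR = TEE ÷ activity factor = 1861 ÷ 1.975 = 942.2785 kcal/day.

942 kcal/day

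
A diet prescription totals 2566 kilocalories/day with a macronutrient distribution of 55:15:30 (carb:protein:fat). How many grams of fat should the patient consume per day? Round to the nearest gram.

86 g/day

Fat energy = 30% × 2566 = 769.8 kcal.
At 9 kcal/g: 769.8 ÷ 9 = 85.5333 g.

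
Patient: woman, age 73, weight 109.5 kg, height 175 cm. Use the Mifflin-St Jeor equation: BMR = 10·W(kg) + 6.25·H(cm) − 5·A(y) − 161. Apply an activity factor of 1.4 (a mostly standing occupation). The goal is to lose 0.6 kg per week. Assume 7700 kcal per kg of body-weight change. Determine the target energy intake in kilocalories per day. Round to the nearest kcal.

Mifflin-St Jeor (female): BMR = 10(109.5) + 6.25(175) − 5(73) − 161 = 1095 + 1093.75 − 365 − 161 = 1662.75 kcal/day.
TEE = 1662.75 × 1.4 = 2327.85 kcal/day.
Required daily deficit = 0.6 × 7700 ÷ 7 = 660 kcal/day.
Target intake = 2327.85 − 660 = 1667.85 kcal/day.

1668 kilocalories per day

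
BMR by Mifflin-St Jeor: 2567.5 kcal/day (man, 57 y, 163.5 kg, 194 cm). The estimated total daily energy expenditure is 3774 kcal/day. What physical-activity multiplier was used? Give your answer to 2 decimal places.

Activity factor = TEE ÷ BMR = 3774 ÷ 2567.5 = 1.47.

1.47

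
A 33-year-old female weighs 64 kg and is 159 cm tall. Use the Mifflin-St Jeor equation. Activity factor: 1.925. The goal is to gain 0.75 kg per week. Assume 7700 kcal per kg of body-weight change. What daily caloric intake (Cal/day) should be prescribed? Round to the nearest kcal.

Mifflin-St Jeor (female): BMR = 10(64) + 6.25(159) − 5(33) − 161 = 640 + 993.75 − 165 − 161 = 1307.75 kcal/day.
TEE = 1307.75 × 1.925 = 2517.4188 kcal/day.
Required daily surplus = 0.75 × 7700 ÷ 7 = 825 kcal/day.
Target intake = 2517.4188 + 825 = 3342.4188 kcal/day.

3342 Cal/day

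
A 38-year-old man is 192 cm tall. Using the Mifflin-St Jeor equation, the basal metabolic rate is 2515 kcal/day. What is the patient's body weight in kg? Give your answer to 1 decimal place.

150.0 kg

2515 = 10·W + 6.25(192) − 5(38) + 5
10·W = 2515 − 1015 = 1500, so W = 150 kg.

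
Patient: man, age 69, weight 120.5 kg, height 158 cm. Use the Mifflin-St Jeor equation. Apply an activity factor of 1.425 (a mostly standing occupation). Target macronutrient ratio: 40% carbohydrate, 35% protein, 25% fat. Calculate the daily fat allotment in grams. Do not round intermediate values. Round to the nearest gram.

73 g/day

Mifflin-St Jeor (male): BMR = 10(120.5) + 6.25(158) − 5(69) + 5 = 1205 + 987.5 − 345 + 5 = 1852.5 kcal/day.
TEE = 1852.5 × 1.425 = 2639.8125 kcal/day.
Fat energy = 25% × 2639.8125 = 659.9531 kcal.
Fat = 659.9531 ÷ 9 kcal/g = 73.3281 g.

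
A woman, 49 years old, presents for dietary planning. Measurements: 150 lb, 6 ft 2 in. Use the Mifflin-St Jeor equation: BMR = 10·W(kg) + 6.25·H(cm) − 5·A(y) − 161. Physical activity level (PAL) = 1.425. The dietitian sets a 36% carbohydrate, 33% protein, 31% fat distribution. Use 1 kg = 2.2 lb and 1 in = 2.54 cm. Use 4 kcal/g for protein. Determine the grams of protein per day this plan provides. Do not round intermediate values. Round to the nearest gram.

171 g/day

Convert to metric: weight = 150 ÷ 2.2 = 68.1818 kg; height = (6×12 + 2) × 2.54 = 74 × 2.54 = 187.96 cm.
Mifflin-St Jeor (female): BMR = 10(68.1818) + 6.25(187.96) − 5(49) − 161 = 681.8182 + 1174.75 − 245 − 161 = 1450.5682 kcal/day.
TEE = 1450.5682 × 1.425 = 2067.0597 kcal/day.
Protein energy = 33% × 2067.0597 = 682.1297 kcal.
Protein = 682.1297 ÷ 4 kcal/g = 170.5324 g.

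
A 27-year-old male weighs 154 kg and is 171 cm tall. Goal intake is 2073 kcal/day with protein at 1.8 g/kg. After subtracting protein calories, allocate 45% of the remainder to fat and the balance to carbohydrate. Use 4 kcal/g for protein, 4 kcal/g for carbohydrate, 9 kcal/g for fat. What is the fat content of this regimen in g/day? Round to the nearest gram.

Protein = 1.8 × 154 = 277.2 g → 277.2 × 4 = 1108.8 kcal.
Non-protein calories = 2073 − 1108.8 = 964.2 kcal.
Fat: 45% × 964.2 = 433.89 kcal; carbohydrate: 530.31 kcal.
Fat: 433.89 kcal ÷ 9 kcal/g = 48.21 g.

48 g/day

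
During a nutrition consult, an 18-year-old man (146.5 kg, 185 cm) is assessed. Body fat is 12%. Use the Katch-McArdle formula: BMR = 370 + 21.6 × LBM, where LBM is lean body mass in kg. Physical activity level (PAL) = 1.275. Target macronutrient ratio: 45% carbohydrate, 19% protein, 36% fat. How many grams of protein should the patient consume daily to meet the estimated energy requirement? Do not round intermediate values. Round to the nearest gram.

LBM = 146.5 × (1 − 0.12) = 128.92 kg. Katch-McArdle: BMR = 370 + 21.6 × 128.92 = 3154.672 kcal/day.
TEE = 3154.672 × 1.275 = 4022.2068 kcal/day.
Protein energy = 19% × 4022.2068 = 764.2193 kcal.
Protein = 764.2193 ÷ 4 kcal/g = 191.0548 g.

191 g/day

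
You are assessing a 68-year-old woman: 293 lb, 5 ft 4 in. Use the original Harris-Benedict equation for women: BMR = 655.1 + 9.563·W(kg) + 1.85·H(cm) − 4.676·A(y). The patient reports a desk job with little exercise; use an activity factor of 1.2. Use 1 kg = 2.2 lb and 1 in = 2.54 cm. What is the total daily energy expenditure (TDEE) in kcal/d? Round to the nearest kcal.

Convert to metric: weight = 293 ÷ 2.2 = 133.1818 kg; height = (5×12 + 4) × 2.54 = 64 × 2.54 = 162.56 cm.
Harris-Benedict: BMR = 655.1 + 9.563(133.1818) + 1.85(162.56) − 4.676(68) = 1911.4857 kcal/day.
TEE = BMR × activity factor = 1911.4857 × 1.2 = 2293.7829 kcal/day.

2294 kcal/d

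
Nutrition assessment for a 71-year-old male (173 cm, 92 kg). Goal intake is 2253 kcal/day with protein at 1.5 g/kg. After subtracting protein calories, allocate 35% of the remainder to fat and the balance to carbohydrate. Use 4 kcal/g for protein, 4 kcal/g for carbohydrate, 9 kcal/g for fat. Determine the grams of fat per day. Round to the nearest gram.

66 g/day

Protein = 1.5 × 92 = 138 g → 138 × 4 = 552 kcal.
Non-protein calories = 2253 − 552 = 1701 kcal.
Fat: 35% × 1701 = 595.35 kcal; carbohydrate: 1105.65 kcal.
Fat: 595.35 kcal ÷ 9 kcal/g = 66.15 g.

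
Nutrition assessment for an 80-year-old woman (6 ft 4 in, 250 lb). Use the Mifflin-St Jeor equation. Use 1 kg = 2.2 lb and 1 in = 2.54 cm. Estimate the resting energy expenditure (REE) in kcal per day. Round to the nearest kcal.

Convert to metric: weight = 250 ÷ 2.2 = 113.6364 kg; height = (6×12 + 4) × 2.54 = 76 × 2.54 = 193.04 cm.
Mifflin-St Jeor (female): BMR = 10(113.6364) + 6.25(193.04) − 5(80) − 161 = 1136.3636 + 1206.5 − 400 − 161 = 1781.8636 kcal/day.

1782 kcal per day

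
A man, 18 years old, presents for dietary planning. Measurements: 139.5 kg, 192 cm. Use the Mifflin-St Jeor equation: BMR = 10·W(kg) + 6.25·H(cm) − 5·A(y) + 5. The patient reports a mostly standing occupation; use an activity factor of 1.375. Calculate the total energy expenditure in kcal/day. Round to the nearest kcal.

Mifflin-St Jeor (male): BMR = 10(139.5) + 6.25(192) − 5(18) + 5 = 1395 + 1200 − 90 + 5 = 2510 kcal/day.
TEE = BMR × activity factor = 2510 × 1.375 = 3451.25 kcal/day.

3451 kcal/day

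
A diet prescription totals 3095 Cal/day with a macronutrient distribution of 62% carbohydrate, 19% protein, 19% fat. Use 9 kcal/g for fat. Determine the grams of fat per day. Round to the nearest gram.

Fat energy = 19% × 3095 = 588.05 kcal.
At 9 kcal/g: 588.05 ÷ 9 = 65.3389 g.

65 g/day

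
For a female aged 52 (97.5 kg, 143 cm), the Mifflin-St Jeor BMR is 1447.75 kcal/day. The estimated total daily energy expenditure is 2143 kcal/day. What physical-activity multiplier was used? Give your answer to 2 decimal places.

1.48

Activity factor = TEE ÷ BMR = 2143 ÷ 1447.75 = 1.48.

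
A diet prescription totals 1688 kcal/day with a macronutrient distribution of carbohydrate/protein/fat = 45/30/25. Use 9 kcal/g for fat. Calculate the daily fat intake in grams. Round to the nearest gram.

47 g/day

Fat energy = 25% × 1688 = 422 kcal.
At 9 kcal/g: 422 ÷ 9 = 46.8889 g.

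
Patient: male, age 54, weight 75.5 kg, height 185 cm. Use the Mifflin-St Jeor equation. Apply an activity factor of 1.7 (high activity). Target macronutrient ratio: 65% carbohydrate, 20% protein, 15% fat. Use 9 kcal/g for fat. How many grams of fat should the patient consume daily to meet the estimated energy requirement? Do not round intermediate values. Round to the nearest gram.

Mifflin-St Jeor (male): BMR = 10(75.5) + 6.25(185) − 5(54) + 5 = 755 + 1156.25 − 270 + 5 = 1646.25 kcal/day.
TEE = 1646.25 × 1.7 = 2798.625 kcal/day.
Fat energy = 15% × 2798.625 = 419.7938 kcal.
Fat = 419.7938 ÷ 9 kcal/g = 46.6438 g.

47 g/day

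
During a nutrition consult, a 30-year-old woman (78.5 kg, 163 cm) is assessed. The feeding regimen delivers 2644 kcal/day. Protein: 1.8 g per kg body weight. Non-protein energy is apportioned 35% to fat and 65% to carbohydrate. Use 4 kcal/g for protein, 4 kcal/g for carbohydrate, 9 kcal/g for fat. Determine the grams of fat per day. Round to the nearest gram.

81 g/day

Protein = 1.8 × 78.5 = 141.3 g → 141.3 × 4 = 565.2 kcal.
Non-protein calories = 2644 − 565.2 = 2078.8 kcal.
Fat: 35% × 2078.8 = 727.58 kcal; carbohydrate: 1351.22 kcal.
Fat: 727.58 kcal ÷ 9 kcal/g = 80.8422 g.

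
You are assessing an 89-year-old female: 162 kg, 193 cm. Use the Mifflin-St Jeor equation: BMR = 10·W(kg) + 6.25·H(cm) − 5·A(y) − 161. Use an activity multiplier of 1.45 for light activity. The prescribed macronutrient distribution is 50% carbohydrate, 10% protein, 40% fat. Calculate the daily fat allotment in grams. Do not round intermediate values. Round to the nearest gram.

Mifflin-St Jeor (female): BMR = 10(162) + 6.25(193) − 5(89) − 161 = 1620 + 1206.25 − 445 − 161 = 2220.25 kcal/day.
TEE = 2220.25 × 1.45 = 3219.3625 kcal/day.
Fat energy = 40% × 3219.3625 = 1287.745 kcal.
Fat = 1287.745 ÷ 9 kcal/g = 143.0828 g.

143 g/day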